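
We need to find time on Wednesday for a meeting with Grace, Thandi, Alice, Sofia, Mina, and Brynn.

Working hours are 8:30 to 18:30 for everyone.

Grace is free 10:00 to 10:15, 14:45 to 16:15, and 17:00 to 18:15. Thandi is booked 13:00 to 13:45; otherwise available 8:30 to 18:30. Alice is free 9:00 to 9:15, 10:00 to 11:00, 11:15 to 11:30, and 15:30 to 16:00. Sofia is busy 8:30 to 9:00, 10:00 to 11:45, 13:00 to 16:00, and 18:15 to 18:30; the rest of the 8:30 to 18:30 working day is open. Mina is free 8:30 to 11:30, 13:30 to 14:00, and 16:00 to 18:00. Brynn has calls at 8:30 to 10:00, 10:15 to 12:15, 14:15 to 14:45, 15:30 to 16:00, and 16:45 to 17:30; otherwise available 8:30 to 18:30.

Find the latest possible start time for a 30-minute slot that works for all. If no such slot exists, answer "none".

Thandi free within 08:30–18:30: 08:30–13:00, 13:45–18:30.
Sofia free within 08:30–18:30: 09:00–10:00, 11:45–13:00, 16:00–18:15.
Brynn free within 08:30–18:30: 10:00–10:15, 12:15–14:15, 14:45–15:30, 16:00–16:45, 17:30–18:30.
Grace ∩ Thandi: 10:00–10:15, 14:45–16:15, 17:00–18:15.
Grace ∩ Thandi ∩ Alice: 10:00–10:15, 15:30–16:00.
Grace ∩ Thandi ∩ Alice ∩ Sofia: (none).
Grace ∩ Thandi ∩ Alice ∩ Sofia ∩ Mina: (none).
Grace ∩ Thandi ∩ Alice ∩ Sofia ∩ Mina ∩ Brynn: (none).
Windows ≥ 30 min: (none).

none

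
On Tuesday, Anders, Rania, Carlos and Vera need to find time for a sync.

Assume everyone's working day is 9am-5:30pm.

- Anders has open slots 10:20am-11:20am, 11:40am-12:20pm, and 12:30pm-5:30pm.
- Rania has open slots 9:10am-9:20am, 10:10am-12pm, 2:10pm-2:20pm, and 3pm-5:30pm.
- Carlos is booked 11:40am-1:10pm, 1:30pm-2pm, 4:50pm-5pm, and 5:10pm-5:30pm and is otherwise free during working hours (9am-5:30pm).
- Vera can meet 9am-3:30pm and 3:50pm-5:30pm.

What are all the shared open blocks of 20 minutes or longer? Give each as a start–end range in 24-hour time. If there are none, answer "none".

10:20–11:20, 15:00–15:30, 15:50–16:50

Carlos free within 09:00–17:30: 09:00–11:40, 13:10–13:30, 14:00–16:50, 17:00–17:10.
Anders ∩ Rania: 10:20–11:20, 11:40–12:00, 14:10–14:20, 15:00–17:30.
Anders ∩ Rania ∩ Carlos: 10:20–11:20, 14:10–14:20, 15:00–16:50, 17:00–17:10.
Anders ∩ Rania ∩ Carlos ∩ Vera: 10:20–11:20, 14:10–14:20, 15:00–15:30, 15:50–16:50, 17:00–17:10.
Windows ≥ 20 min: 10:20–11:20, 15:00–15:30, 15:50–16:50.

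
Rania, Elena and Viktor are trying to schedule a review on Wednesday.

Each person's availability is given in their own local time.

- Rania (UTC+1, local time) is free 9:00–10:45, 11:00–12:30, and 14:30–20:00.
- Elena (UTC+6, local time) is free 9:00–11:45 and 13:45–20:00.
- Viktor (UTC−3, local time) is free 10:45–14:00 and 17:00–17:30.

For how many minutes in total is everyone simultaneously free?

Rania → UTC: 08:00–09:45, 10:00–11:30, 13:30–19:00.
Elena → UTC: 03:00–05:45, 07:45–14:00.
Viktor → UTC: 13:45–17:00, 20:00–20:30.
Rania ∩ Elena: 08:00–09:45, 10:00–11:30, 13:30–14:00.
Rania ∩ Elena ∩ Viktor: 13:45–14:00.
Total common minutes: 15.

15 minutes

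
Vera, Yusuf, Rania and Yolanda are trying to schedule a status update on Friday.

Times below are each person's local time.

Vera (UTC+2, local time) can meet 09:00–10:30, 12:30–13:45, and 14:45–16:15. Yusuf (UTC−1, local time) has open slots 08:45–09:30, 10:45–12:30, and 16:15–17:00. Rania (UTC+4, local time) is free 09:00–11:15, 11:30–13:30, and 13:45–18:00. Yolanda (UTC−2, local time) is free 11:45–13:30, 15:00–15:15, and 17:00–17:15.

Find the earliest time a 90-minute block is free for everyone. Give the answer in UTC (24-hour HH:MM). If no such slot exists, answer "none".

Vera → UTC: 07:00–08:30, 10:30–11:45, 12:45–14:15.
Yusuf → UTC: 09:45–10:30, 11:45–13:30, 17:15–18:00.
Rania → UTC: 05:00–07:15, 07:30–09:30, 09:45–14:00.
Yolanda → UTC: 13:45–15:30, 17:00–17:15, 19:00–19:15.
Vera ∩ Yusuf: 12:45–13:30.
Vera ∩ Yusuf ∩ Rania: 12:45–13:30.
Vera ∩ Yusuf ∩ Rania ∩ Yolanda: (none).
Windows ≥ 90 min: (none).

none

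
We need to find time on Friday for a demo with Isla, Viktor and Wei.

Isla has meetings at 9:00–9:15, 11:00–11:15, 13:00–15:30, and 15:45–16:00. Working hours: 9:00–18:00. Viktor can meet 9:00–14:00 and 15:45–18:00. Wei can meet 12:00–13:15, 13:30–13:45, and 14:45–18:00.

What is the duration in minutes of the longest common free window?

Isla free within 09:00–18:00: 09:15–11:00, 11:15–13:00, 15:30–15:45, 16:00–18:00.
Isla ∩ Viktor: 09:15–11:00, 11:15–13:00, 16:00–18:00.
Isla ∩ Viktor ∩ Wei: 12:00–13:00, 16:00–18:00.
Common window lengths: 60, 120 min; longest is 120.

120 minutes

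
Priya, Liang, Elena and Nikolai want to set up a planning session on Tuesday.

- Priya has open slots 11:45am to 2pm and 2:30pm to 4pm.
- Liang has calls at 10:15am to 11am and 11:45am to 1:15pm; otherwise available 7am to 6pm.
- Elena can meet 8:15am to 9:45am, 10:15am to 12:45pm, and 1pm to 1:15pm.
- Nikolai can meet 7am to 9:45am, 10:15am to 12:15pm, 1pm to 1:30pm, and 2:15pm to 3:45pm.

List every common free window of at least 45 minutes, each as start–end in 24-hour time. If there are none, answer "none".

Liang free within 07:00–18:00: 07:00–10:15, 11:00–11:45, 13:15–18:00.
Priya ∩ Liang: 13:15–14:00, 14:30–16:00.
Priya ∩ Liang ∩ Elena: (none).
Priya ∩ Liang ∩ Elena ∩ Nikolai: (none).
Windows ≥ 45 min: (none).

none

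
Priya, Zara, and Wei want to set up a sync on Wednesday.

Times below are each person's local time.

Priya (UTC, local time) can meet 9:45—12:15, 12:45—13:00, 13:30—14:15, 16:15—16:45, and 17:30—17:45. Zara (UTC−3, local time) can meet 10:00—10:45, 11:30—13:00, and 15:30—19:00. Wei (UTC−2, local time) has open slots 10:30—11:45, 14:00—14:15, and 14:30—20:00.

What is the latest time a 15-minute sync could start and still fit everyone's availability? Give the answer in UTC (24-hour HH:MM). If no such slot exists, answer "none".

13:30

Priya → UTC: 09:45–12:15, 12:45–13:00, 13:30–14:15, 16:15–16:45, 17:30–17:45.
Zara → UTC: 13:00–13:45, 14:30–16:00, 18:30–22:00.
Wei → UTC: 12:30–13:45, 16:00–16:15, 16:30–22:00.
Priya ∩ Zara: 13:30–13:45.
Priya ∩ Zara ∩ Wei: 13:30–13:45.
Windows ≥ 15 min: 13:30–13:45.
Latest start in the last window 13:30–13:45 is 13:45 − 15 min = 13:30.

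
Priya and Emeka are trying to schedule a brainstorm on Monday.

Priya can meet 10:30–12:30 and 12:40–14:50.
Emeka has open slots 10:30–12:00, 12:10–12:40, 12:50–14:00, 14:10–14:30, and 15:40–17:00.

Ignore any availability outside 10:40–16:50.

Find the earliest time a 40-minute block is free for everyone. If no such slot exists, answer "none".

Priya ∩ Emeka: 10:30–12:00, 12:10–12:30, 12:50–14:00, 14:10–14:30.
Restricted to 10:40–16:50: 10:40–12:00, 12:10–12:30, 12:50–14:00, 14:10–14:30.
Windows ≥ 40 min: 10:40–12:00, 12:50–14:00.
Earliest such window starts at 10:40.

10:40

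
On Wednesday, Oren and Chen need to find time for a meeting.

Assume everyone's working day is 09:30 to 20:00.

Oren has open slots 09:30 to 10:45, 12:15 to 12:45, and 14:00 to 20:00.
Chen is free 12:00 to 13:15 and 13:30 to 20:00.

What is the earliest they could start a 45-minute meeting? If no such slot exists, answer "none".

Oren ∩ Chen: 12:15–12:45, 14:00–20:00.
Windows ≥ 45 min: 14:00–20:00.
Earliest such window starts at 14:00.

14:00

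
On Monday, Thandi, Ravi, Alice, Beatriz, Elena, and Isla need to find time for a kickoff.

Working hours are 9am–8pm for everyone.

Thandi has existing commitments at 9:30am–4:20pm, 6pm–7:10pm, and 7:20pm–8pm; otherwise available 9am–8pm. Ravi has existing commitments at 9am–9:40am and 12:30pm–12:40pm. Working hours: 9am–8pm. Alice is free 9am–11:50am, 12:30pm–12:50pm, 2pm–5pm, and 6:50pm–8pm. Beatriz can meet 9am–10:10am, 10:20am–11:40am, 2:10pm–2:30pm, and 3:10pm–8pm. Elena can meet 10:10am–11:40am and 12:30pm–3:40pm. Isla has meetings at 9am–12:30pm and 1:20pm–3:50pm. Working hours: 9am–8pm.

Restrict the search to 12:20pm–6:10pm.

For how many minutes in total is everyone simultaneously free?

0 minutes

Thandi free within 09:00–20:00: 09:00–09:30, 16:20–18:00, 19:10–19:20.
Ravi free within 09:00–20:00: 09:40–12:30, 12:40–20:00.
Isla free within 09:00–20:00: 12:30–13:20, 15:50–20:00.
Thandi ∩ Ravi: 16:20–18:00, 19:10–19:20.
Thandi ∩ Ravi ∩ Alice: 16:20–17:00, 19:10–19:20.
Thandi ∩ Ravi ∩ Alice ∩ Beatriz: 16:20–17:00, 19:10–19:20.
Thandi ∩ Ravi ∩ Alice ∩ Beatriz ∩ Elena: (none).
Thandi ∩ Ravi ∩ Alice ∩ Beatriz ∩ Elena ∩ Isla: (none).
Restricted to 12:20–18:10: (none).
Total common minutes: 0.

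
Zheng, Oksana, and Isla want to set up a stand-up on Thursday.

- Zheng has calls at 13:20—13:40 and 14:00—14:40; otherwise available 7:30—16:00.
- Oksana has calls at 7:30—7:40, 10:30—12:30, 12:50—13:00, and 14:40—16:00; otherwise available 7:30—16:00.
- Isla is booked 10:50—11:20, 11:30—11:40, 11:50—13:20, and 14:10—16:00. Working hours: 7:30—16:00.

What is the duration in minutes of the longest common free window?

Zheng free within 07:30–16:00: 07:30–13:20, 13:40–14:00, 14:40–16:00.
Oksana free within 07:30–16:00: 07:40–10:30, 12:30–12:50, 13:00–14:40.
Isla free within 07:30–16:00: 07:30–10:50, 11:20–11:30, 11:40–11:50, 13:20–14:10.
Zheng ∩ Oksana: 07:40–10:30, 12:30–12:50, 13:00–13:20, 13:40–14:00.
Zheng ∩ Oksana ∩ Isla: 07:40–10:30, 13:40–14:00.
Common window lengths: 170, 20 min; longest is 170.

170 minutes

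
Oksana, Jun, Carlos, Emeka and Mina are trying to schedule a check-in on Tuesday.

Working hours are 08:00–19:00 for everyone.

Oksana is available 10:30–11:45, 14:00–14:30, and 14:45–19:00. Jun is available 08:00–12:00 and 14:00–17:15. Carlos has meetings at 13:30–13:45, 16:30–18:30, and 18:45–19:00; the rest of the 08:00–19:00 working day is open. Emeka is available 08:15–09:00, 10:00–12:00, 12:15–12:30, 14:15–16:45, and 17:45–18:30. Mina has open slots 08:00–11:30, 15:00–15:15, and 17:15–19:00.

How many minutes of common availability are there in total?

75 minutes

Carlos free within 08:00–19:00: 08:00–13:30, 13:45–16:30, 18:30–18:45.
Oksana ∩ Jun: 10:30–11:45, 14:00–14:30, 14:45–17:15.
Oksana ∩ Jun ∩ Carlos: 10:30–11:45, 14:00–14:30, 14:45–16:30.
Oksana ∩ Jun ∩ Carlos ∩ Emeka: 10:30–11:45, 14:15–14:30, 14:45–16:30.
Oksana ∩ Jun ∩ Carlos ∩ Emeka ∩ Mina: 10:30–11:30, 15:00–15:15.
Total common minutes: 60 + 15 = 75.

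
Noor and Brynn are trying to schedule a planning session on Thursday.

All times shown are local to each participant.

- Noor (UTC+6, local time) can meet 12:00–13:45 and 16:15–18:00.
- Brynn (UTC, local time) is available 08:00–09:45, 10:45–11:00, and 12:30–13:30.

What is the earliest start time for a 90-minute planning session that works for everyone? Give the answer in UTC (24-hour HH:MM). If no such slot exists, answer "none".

Noor → UTC: 06:00–07:45, 10:15–12:00.
Brynn → UTC: 08:00–09:45, 10:45–11:00, 12:30–13:30.
Noor ∩ Brynn: 10:45–11:00.
Windows ≥ 90 min: (none).

none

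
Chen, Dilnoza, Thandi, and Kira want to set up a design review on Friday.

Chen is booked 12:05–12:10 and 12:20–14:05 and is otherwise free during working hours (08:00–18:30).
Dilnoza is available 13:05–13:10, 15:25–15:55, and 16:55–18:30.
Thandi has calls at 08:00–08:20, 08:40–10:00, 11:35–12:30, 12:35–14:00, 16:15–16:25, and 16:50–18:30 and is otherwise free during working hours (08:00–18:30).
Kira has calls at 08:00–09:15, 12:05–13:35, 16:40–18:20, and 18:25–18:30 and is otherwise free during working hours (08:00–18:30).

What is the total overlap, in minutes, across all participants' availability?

30 minutes

Chen free within 08:00–18:30: 08:00–12:05, 12:10–12:20, 14:05–18:30.
Thandi free within 08:00–18:30: 08:20–08:40, 10:00–11:35, 12:30–12:35, 14:00–16:15, 16:25–16:50.
Kira free within 08:00–18:30: 09:15–12:05, 13:35–16:40, 18:20–18:25.
Chen ∩ Dilnoza: 15:25–15:55, 16:55–18:30.
Chen ∩ Dilnoza ∩ Thandi: 15:25–15:55.
Chen ∩ Dilnoza ∩ Thandi ∩ Kira: 15:25–15:55.
Total common minutes: 30.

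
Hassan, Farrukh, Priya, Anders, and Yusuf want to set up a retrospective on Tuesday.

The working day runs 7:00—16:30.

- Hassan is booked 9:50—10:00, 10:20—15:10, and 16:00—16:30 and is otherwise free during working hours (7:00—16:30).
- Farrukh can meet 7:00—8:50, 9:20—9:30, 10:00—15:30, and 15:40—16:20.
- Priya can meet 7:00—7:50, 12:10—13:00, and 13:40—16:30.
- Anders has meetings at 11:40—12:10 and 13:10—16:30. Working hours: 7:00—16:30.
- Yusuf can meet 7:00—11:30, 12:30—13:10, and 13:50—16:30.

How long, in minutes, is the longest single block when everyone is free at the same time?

Hassan free within 07:00–16:30: 07:00–09:50, 10:00–10:20, 15:10–16:00.
Anders free within 07:00–16:30: 07:00–11:40, 12:10–13:10.
Hassan ∩ Farrukh: 07:00–08:50, 09:20–09:30, 10:00–10:20, 15:10–15:30, 15:40–16:00.
Hassan ∩ Farrukh ∩ Priya: 07:00–07:50, 15:10–15:30, 15:40–16:00.
Hassan ∩ Farrukh ∩ Priya ∩ Anders: 07:00–07:50.
Hassan ∩ Farrukh ∩ Priya ∩ Anders ∩ Yusuf: 07:00–07:50.
Single common window of 50 minutes.

50 minutes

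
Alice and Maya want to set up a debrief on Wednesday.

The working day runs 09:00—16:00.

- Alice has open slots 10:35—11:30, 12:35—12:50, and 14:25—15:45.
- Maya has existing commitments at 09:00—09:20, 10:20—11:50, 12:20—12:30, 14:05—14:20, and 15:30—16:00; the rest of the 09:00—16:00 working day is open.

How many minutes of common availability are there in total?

80 minutes

Maya free within 09:00–16:00: 09:20–10:20, 11:50–12:20, 12:30–14:05, 14:20–15:30.
Alice ∩ Maya: 12:35–12:50, 14:25–15:30.
Total common minutes: 15 + 65 = 80.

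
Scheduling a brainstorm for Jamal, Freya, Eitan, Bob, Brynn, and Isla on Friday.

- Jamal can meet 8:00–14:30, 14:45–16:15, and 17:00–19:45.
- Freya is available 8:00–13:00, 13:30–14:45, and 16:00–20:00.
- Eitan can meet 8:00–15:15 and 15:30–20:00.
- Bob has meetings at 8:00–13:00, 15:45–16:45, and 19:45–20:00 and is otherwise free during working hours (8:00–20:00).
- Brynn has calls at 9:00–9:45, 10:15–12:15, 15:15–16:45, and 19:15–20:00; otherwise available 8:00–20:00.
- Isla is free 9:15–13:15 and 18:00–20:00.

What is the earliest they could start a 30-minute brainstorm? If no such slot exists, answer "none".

18:00

Bob free within 08:00–20:00: 13:00–15:45, 16:45–19:45.
Brynn free within 08:00–20:00: 08:00–09:00, 09:45–10:15, 12:15–15:15, 16:45–19:15.
Jamal ∩ Freya: 08:00–13:00, 13:30–14:30, 16:00–16:15, 17:00–19:45.
Jamal ∩ Freya ∩ Eitan: 08:00–13:00, 13:30–14:30, 16:00–16:15, 17:00–19:45.
Jamal ∩ Freya ∩ Eitan ∩ Bob: 13:30–14:30, 17:00–19:45.
Jamal ∩ Freya ∩ Eitan ∩ Bob ∩ Brynn: 13:30–14:30, 17:00–19:15.
Jamal ∩ Freya ∩ Eitan ∩ Bob ∩ Brynn ∩ Isla: 18:00–19:15.
Windows ≥ 30 min: 18:00–19:15.
Earliest such window starts at 18:00.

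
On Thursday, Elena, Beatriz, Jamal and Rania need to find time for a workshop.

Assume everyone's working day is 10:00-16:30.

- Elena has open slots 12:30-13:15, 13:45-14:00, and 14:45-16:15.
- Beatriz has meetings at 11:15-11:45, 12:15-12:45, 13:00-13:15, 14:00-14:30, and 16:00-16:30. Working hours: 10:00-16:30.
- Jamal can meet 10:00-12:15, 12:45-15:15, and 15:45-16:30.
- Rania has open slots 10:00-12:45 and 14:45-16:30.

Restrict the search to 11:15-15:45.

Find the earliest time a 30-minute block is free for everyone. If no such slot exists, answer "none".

14:45

Beatriz free within 10:00–16:30: 10:00–11:15, 11:45–12:15, 12:45–13:00, 13:15–14:00, 14:30–16:00.
Elena ∩ Beatriz: 12:45–13:00, 13:45–14:00, 14:45–16:00.
Elena ∩ Beatriz ∩ Jamal: 12:45–13:00, 13:45–14:00, 14:45–15:15, 15:45–16:00.
Elena ∩ Beatriz ∩ Jamal ∩ Rania: 14:45–15:15, 15:45–16:00.
Restricted to 11:15–15:45: 14:45–15:15.
Windows ≥ 30 min: 14:45–15:15.
Earliest such window starts at 14:45.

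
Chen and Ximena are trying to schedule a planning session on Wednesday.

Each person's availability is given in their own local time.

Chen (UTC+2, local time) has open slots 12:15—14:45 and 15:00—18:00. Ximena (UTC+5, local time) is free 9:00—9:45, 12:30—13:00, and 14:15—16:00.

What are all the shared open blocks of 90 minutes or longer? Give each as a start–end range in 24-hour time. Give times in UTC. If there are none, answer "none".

none

Chen → UTC: 10:15–12:45, 13:00–16:00.
Ximena → UTC: 04:00–04:45, 07:30–08:00, 09:15–11:00.
Chen ∩ Ximena: 10:15–11:00.
Windows ≥ 90 min: (none).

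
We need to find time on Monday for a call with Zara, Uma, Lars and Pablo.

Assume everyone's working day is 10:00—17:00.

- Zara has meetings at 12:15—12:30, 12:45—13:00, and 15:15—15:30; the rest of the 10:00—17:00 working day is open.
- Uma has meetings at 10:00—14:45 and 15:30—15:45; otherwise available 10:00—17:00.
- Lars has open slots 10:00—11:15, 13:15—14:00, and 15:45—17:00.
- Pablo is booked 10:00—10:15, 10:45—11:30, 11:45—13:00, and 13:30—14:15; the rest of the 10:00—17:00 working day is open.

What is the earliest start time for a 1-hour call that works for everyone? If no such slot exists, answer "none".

Zara free within 10:00–17:00: 10:00–12:15, 12:30–12:45, 13:00–15:15, 15:30–17:00.
Uma free within 10:00–17:00: 14:45–15:30, 15:45–17:00.
Pablo free within 10:00–17:00: 10:15–10:45, 11:30–11:45, 13:00–13:30, 14:15–17:00.
Zara ∩ Uma: 14:45–15:15, 15:45–17:00.
Zara ∩ Uma ∩ Lars: 15:45–17:00.
Zara ∩ Uma ∩ Lars ∩ Pablo: 15:45–17:00.
Windows ≥ 60 min: 15:45–17:00.
Earliest such window starts at 15:45.

15:45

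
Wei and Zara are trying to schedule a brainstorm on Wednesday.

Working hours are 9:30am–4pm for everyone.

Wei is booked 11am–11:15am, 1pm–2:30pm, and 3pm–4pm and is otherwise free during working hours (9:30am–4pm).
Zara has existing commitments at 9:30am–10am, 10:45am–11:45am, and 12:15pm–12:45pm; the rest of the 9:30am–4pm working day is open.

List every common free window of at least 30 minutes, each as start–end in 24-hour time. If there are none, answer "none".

10:00–10:45, 11:45–12:15, 14:30–15:00

Wei free within 09:30–16:00: 09:30–11:00, 11:15–13:00, 14:30–15:00.
Zara free within 09:30–16:00: 10:00–10:45, 11:45–12:15, 12:45–16:00.
Wei ∩ Zara: 10:00–10:45, 11:45–12:15, 12:45–13:00, 14:30–15:00.
Windows ≥ 30 min: 10:00–10:45, 11:45–12:15, 14:30–15:00.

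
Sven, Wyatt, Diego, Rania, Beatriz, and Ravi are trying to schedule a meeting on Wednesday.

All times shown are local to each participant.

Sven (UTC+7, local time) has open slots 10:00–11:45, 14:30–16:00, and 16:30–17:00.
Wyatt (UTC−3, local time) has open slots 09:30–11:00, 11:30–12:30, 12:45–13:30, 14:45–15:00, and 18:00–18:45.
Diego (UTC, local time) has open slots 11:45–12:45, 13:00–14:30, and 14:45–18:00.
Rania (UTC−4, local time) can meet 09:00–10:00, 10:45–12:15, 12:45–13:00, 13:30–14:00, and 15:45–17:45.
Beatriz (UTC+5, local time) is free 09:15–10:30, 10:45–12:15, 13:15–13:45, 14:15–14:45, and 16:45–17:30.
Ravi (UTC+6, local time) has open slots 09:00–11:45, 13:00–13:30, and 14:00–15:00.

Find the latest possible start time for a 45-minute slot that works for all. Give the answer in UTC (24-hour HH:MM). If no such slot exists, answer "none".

Sven → UTC: 03:00–04:45, 07:30–09:00, 09:30–10:00.
Wyatt → UTC: 12:30–14:00, 14:30–15:30, 15:45–16:30, 17:45–18:00, 21:00–21:45.
Diego → UTC: 11:45–12:45, 13:00–14:30, 14:45–18:00.
Rania → UTC: 13:00–14:00, 14:45–16:15, 16:45–17:00, 17:30–18:00, 19:45–21:45.
Beatriz → UTC: 04:15–05:30, 05:45–07:15, 08:15–08:45, 09:15–09:45, 11:45–12:30.
Ravi → UTC: 03:00–05:45, 07:00–07:30, 08:00–09:00.
Sven ∩ Wyatt: (none).
Sven ∩ Wyatt ∩ Diego: (none).
Sven ∩ Wyatt ∩ Diego ∩ Rania: (none).
Sven ∩ Wyatt ∩ Diego ∩ Rania ∩ Beatriz: (none).
Sven ∩ Wyatt ∩ Diego ∩ Rania ∩ Beatriz ∩ Ravi: (none).
Windows ≥ 45 min: (none).

none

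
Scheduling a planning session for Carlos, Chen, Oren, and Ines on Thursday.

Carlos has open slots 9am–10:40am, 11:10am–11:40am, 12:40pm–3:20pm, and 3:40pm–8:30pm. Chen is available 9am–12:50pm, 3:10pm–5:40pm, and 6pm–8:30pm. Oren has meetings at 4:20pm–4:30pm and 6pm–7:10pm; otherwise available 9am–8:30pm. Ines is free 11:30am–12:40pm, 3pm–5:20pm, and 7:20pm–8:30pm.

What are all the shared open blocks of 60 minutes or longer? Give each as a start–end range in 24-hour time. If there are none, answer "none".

19:20–20:30

Oren free within 09:00–20:30: 09:00–16:20, 16:30–18:00, 19:10–20:30.
Carlos ∩ Chen: 09:00–10:40, 11:10–11:40, 12:40–12:50, 15:10–15:20, 15:40–17:40, 18:00–20:30.
Carlos ∩ Chen ∩ Oren: 09:00–10:40, 11:10–11:40, 12:40–12:50, 15:10–15:20, 15:40–16:20, 16:30–17:40, 19:10–20:30.
Carlos ∩ Chen ∩ Oren ∩ Ines: 11:30–11:40, 15:10–15:20, 15:40–16:20, 16:30–17:20, 19:20–20:30.
Windows ≥ 60 min: 19:20–20:30.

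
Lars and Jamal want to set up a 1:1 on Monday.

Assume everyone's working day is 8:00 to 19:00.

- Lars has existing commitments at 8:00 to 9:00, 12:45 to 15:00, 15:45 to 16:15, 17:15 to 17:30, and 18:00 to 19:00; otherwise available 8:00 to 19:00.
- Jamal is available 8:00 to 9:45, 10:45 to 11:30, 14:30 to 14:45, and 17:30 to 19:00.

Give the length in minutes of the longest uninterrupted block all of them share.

Lars free within 08:00–19:00: 09:00–12:45, 15:00–15:45, 16:15–17:15, 17:30–18:00.
Lars ∩ Jamal: 09:00–09:45, 10:45–11:30, 17:30–18:00.
Common window lengths: 45, 45, 30 min; longest is 45.

45 minutes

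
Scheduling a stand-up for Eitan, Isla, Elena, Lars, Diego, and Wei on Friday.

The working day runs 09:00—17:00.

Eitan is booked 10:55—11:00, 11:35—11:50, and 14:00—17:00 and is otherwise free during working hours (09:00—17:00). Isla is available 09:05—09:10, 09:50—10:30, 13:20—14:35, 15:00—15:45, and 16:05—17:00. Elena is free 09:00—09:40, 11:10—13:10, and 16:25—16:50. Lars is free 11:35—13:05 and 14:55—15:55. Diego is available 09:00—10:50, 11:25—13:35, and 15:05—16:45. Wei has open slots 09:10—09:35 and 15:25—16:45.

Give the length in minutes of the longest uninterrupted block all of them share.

0 minutes

Eitan free within 09:00–17:00: 09:00–10:55, 11:00–11:35, 11:50–14:00.
Eitan ∩ Isla: 09:05–09:10, 09:50–10:30, 13:20–14:00.
Eitan ∩ Isla ∩ Elena: 09:05–09:10.
Eitan ∩ Isla ∩ Elena ∩ Lars: (none).
Eitan ∩ Isla ∩ Elena ∩ Lars ∩ Diego: (none).
Eitan ∩ Isla ∩ Elena ∩ Lars ∩ Diego ∩ Wei: (none).
No common window.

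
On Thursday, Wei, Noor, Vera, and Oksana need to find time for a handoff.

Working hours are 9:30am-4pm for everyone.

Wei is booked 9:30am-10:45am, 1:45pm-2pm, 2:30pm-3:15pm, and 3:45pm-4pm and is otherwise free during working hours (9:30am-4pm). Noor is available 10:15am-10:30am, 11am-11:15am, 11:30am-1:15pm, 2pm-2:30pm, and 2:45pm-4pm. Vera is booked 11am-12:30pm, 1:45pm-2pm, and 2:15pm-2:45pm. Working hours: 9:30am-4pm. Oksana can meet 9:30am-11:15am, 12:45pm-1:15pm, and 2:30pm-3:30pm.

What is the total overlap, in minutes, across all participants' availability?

Wei free within 09:30–16:00: 10:45–13:45, 14:00–14:30, 15:15–15:45.
Vera free within 09:30–16:00: 09:30–11:00, 12:30–13:45, 14:00–14:15, 14:45–16:00.
Wei ∩ Noor: 11:00–11:15, 11:30–13:15, 14:00–14:30, 15:15–15:45.
Wei ∩ Noor ∩ Vera: 12:30–13:15, 14:00–14:15, 15:15–15:45.
Wei ∩ Noor ∩ Vera ∩ Oksana: 12:45–13:15, 15:15–15:30.
Total common minutes: 30 + 15 = 45.

45 minutes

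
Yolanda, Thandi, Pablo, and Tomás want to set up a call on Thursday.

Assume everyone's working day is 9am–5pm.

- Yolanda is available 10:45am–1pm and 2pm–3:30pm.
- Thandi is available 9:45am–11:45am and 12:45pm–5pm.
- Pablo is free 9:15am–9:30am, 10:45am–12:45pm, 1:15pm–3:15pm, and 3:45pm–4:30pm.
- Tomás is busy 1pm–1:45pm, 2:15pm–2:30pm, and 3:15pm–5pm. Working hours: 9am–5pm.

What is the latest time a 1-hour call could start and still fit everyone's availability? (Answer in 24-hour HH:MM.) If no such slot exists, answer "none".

Tomás free within 09:00–17:00: 09:00–13:00, 13:45–14:15, 14:30–15:15.
Yolanda ∩ Thandi: 10:45–11:45, 12:45–13:00, 14:00–15:30.
Yolanda ∩ Thandi ∩ Pablo: 10:45–11:45, 14:00–15:15.
Yolanda ∩ Thandi ∩ Pablo ∩ Tomás: 10:45–11:45, 14:00–14:15, 14:30–15:15.
Windows ≥ 60 min: 10:45–11:45.
Latest start in the last window 10:45–11:45 is 11:45 − 60 min = 10:45.

10:45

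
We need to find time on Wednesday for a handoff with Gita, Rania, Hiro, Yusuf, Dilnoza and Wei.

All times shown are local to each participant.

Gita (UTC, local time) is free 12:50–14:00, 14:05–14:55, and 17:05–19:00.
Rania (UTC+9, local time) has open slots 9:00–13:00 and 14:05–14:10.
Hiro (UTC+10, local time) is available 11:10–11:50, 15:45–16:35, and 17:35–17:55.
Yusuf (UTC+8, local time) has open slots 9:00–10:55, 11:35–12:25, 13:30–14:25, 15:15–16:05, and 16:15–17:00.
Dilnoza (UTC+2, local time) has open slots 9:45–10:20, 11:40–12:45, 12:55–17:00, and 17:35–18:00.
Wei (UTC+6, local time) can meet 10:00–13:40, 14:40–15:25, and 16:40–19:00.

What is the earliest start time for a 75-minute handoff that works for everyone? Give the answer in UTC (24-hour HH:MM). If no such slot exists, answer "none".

Gita → UTC: 12:50–14:00, 14:05–14:55, 17:05–19:00.
Rania → UTC: 00:00–04:00, 05:05–05:10.
Hiro → UTC: 01:10–01:50, 05:45–06:35, 07:35–07:55.
Yusuf → UTC: 01:00–02:55, 03:35–04:25, 05:30–06:25, 07:15–08:05, 08:15–09:00.
Dilnoza → UTC: 07:45–08:20, 09:40–10:45, 10:55–15:00, 15:35–16:00.
Wei → UTC: 04:00–07:40, 08:40–09:25, 10:40–13:00.
Gita ∩ Rania: (none).
Gita ∩ Rania ∩ Hiro: (none).
Gita ∩ Rania ∩ Hiro ∩ Yusuf: (none).
Gita ∩ Rania ∩ Hiro ∩ Yusuf ∩ Dilnoza: (none).
Gita ∩ Rania ∩ Hiro ∩ Yusuf ∩ Dilnoza ∩ Wei: (none).
Windows ≥ 75 min: (none).

none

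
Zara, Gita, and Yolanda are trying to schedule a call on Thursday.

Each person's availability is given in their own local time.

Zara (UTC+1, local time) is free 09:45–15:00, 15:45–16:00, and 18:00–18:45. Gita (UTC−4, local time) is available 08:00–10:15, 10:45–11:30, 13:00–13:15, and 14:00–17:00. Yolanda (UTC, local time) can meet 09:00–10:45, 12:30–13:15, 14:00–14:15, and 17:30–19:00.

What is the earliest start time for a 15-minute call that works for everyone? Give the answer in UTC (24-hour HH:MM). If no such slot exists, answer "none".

Zara → UTC: 08:45–14:00, 14:45–15:00, 17:00–17:45.
Gita → UTC: 12:00–14:15, 14:45–15:30, 17:00–17:15, 18:00–21:00.
Yolanda → UTC: 09:00–10:45, 12:30–13:15, 14:00–14:15, 17:30–19:00.
Zara ∩ Gita: 12:00–14:00, 14:45–15:00, 17:00–17:15.
Zara ∩ Gita ∩ Yolanda: 12:30–13:15.
Windows ≥ 15 min: 12:30–13:15.
Earliest such window starts at 12:30.

12:30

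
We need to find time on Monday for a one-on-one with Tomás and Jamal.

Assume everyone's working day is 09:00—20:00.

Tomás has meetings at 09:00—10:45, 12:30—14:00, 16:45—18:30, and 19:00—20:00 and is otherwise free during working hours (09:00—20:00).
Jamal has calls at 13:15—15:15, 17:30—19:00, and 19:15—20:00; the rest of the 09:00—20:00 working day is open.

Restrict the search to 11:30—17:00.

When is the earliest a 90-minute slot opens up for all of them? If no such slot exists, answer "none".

Tomás free within 09:00–20:00: 10:45–12:30, 14:00–16:45, 18:30–19:00.
Jamal free within 09:00–20:00: 09:00–13:15, 15:15–17:30, 19:00–19:15.
Tomás ∩ Jamal: 10:45–12:30, 15:15–16:45.
Restricted to 11:30–17:00: 11:30–12:30, 15:15–16:45.
Windows ≥ 90 min: 15:15–16:45.
Earliest such window starts at 15:15.

15:15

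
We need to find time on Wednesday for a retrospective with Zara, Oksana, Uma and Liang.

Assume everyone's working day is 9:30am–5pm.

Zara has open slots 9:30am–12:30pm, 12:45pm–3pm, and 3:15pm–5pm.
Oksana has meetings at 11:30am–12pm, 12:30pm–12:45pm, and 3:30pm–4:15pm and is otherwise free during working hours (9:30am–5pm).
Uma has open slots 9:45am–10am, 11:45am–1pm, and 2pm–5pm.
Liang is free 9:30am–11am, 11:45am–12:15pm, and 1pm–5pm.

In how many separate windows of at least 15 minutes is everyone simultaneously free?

Oksana free within 09:30–17:00: 09:30–11:30, 12:00–12:30, 12:45–15:30, 16:15–17:00.
Zara ∩ Oksana: 09:30–11:30, 12:00–12:30, 12:45–15:00, 15:15–15:30, 16:15–17:00.
Zara ∩ Oksana ∩ Uma: 09:45–10:00, 12:00–12:30, 12:45–13:00, 14:00–15:00, 15:15–15:30, 16:15–17:00.
Zara ∩ Oksana ∩ Uma ∩ Liang: 09:45–10:00, 12:00–12:15, 14:00–15:00, 15:15–15:30, 16:15–17:00.
Windows ≥ 15 min: 09:45–10:00, 12:00–12:15, 14:00–15:00, 15:15–15:30, 16:15–17:00.
That's 5 windows.

5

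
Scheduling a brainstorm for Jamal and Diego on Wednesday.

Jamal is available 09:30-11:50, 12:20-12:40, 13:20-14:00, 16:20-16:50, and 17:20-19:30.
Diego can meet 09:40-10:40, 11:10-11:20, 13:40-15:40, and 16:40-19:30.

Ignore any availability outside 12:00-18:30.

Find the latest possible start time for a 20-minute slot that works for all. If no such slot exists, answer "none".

Jamal ∩ Diego: 09:40–10:40, 11:10–11:20, 13:40–14:00, 16:40–16:50, 17:20–19:30.
Restricted to 12:00–18:30: 13:40–14:00, 16:40–16:50, 17:20–18:30.
Windows ≥ 20 min: 13:40–14:00, 17:20–18:30.
Latest start in the last window 17:20–18:30 is 18:30 − 20 min = 18:10.

18:10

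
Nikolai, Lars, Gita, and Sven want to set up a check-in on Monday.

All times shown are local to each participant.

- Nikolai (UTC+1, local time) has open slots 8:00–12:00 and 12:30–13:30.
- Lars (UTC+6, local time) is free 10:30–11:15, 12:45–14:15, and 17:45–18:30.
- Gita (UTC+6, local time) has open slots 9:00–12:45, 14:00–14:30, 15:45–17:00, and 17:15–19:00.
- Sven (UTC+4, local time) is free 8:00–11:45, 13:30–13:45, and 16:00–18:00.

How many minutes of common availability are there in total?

30 minutes

Nikolai → UTC: 07:00–11:00, 11:30–12:30.
Lars → UTC: 04:30–05:15, 06:45–08:15, 11:45–12:30.
Gita → UTC: 03:00–06:45, 08:00–08:30, 09:45–11:00, 11:15–13:00.
Sven → UTC: 04:00–07:45, 09:30–09:45, 12:00–14:00.
Nikolai ∩ Lars: 07:00–08:15, 11:45–12:30.
Nikolai ∩ Lars ∩ Gita: 08:00–08:15, 11:45–12:30.
Nikolai ∩ Lars ∩ Gita ∩ Sven: 12:00–12:30.
Total common minutes: 30.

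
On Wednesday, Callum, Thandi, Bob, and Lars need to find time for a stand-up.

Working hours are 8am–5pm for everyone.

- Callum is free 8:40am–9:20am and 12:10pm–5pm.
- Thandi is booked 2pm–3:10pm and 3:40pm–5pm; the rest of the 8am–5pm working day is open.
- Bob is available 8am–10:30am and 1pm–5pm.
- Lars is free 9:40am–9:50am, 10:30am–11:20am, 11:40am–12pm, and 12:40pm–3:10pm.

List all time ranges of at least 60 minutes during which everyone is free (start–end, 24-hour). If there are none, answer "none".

13:00–14:00

Thandi free within 08:00–17:00: 08:00–14:00, 15:10–15:40.
Callum ∩ Thandi: 08:40–09:20, 12:10–14:00, 15:10–15:40.
Callum ∩ Thandi ∩ Bob: 08:40–09:20, 13:00–14:00, 15:10–15:40.
Callum ∩ Thandi ∩ Bob ∩ Lars: 13:00–14:00.
Windows ≥ 60 min: 13:00–14:00.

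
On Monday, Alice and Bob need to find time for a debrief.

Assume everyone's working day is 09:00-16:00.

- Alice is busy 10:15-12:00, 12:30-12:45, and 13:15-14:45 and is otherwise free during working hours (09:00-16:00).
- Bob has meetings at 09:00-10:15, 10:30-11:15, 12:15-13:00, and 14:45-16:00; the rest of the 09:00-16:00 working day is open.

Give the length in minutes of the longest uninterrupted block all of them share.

Alice free within 09:00–16:00: 09:00–10:15, 12:00–12:30, 12:45–13:15, 14:45–16:00.
Bob free within 09:00–16:00: 10:15–10:30, 11:15–12:15, 13:00–14:45.
Alice ∩ Bob: 12:00–12:15, 13:00–13:15.
Common window lengths: 15, 15 min; longest is 15.

15 minutes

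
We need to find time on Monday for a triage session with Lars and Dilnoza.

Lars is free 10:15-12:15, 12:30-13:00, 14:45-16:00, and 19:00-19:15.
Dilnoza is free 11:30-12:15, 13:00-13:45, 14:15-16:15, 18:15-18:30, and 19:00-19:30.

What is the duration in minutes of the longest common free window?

75 minutes

Lars ∩ Dilnoza: 11:30–12:15, 14:45–16:00, 19:00–19:15.
Common window lengths: 45, 75, 15 min; longest is 75.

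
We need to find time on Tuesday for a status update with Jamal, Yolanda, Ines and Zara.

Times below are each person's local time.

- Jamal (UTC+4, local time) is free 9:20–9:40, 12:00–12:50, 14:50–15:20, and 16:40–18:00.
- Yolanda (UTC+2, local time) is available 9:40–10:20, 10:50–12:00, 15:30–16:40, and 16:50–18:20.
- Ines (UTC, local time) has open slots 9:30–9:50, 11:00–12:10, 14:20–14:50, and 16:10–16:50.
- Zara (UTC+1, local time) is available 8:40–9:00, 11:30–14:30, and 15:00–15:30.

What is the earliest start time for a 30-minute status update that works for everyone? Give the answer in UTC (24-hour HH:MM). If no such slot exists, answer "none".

Jamal → UTC: 05:20–05:40, 08:00–08:50, 10:50–11:20, 12:40–14:00.
Yolanda → UTC: 07:40–08:20, 08:50–10:00, 13:30–14:40, 14:50–16:20.
Ines → UTC: 09:30–09:50, 11:00–12:10, 14:20–14:50, 16:10–16:50.
Zara → UTC: 07:40–08:00, 10:30–13:30, 14:00–14:30.
Jamal ∩ Yolanda: 08:00–08:20, 13:30–14:00.
Jamal ∩ Yolanda ∩ Ines: (none).
Jamal ∩ Yolanda ∩ Ines ∩ Zara: (none).
Windows ≥ 30 min: (none).

none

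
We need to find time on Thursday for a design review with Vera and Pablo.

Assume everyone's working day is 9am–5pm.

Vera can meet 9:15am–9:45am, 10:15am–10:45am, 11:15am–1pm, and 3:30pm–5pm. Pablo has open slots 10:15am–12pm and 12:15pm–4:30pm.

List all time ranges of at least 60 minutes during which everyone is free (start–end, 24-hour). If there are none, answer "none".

15:30–16:30

Vera ∩ Pablo: 10:15–10:45, 11:15–12:00, 12:15–13:00, 15:30–16:30.
Windows ≥ 60 min: 15:30–16:30.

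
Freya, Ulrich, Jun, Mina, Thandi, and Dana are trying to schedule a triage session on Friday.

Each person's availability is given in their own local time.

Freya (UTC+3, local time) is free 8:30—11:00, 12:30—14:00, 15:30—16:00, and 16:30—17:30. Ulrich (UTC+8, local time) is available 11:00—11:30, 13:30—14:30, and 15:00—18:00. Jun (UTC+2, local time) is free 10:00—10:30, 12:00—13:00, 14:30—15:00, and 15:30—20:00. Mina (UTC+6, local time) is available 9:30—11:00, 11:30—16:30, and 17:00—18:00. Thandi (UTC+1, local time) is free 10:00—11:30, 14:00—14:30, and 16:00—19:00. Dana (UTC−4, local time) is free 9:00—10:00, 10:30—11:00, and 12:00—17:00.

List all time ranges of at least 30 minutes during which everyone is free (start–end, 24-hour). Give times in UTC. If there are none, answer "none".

none

Freya → UTC: 05:30–08:00, 09:30–11:00, 12:30–13:00, 13:30–14:30.
Ulrich → UTC: 03:00–03:30, 05:30–06:30, 07:00–10:00.
Jun → UTC: 08:00–08:30, 10:00–11:00, 12:30–13:00, 13:30–18:00.
Mina → UTC: 03:30–05:00, 05:30–10:30, 11:00–12:00.
Thandi → UTC: 09:00–10:30, 13:00–13:30, 15:00–18:00.
Dana → UTC: 13:00–14:00, 14:30–15:00, 16:00–21:00.
Freya ∩ Ulrich: 05:30–06:30, 07:00–08:00, 09:30–10:00.
Freya ∩ Ulrich ∩ Jun: (none).
Freya ∩ Ulrich ∩ Jun ∩ Mina: (none).
Freya ∩ Ulrich ∩ Jun ∩ Mina ∩ Thandi: (none).
Freya ∩ Ulrich ∩ Jun ∩ Mina ∩ Thandi ∩ Dana: (none).
Windows ≥ 30 min: (none).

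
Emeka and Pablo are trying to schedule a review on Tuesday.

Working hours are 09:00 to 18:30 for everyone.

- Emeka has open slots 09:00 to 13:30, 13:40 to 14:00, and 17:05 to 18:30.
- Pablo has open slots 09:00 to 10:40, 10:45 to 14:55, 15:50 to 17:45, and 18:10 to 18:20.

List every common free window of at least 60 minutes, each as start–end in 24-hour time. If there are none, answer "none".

09:00–10:40, 10:45–13:30

Emeka ∩ Pablo: 09:00–10:40, 10:45–13:30, 13:40–14:00, 17:05–17:45, 18:10–18:20.
Windows ≥ 60 min: 09:00–10:40, 10:45–13:30.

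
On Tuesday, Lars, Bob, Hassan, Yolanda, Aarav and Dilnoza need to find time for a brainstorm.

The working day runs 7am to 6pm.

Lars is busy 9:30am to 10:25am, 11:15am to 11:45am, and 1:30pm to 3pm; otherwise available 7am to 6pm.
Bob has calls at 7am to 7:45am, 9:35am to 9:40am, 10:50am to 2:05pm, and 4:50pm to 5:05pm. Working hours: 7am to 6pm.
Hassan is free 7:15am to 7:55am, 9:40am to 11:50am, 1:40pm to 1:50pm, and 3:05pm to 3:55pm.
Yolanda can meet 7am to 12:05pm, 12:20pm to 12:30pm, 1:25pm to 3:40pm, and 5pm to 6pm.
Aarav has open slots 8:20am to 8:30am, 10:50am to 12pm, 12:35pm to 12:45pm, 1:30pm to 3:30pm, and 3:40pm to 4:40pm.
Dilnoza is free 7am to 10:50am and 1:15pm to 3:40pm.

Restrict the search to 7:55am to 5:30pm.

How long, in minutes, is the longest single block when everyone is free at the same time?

Lars free within 07:00–18:00: 07:00–09:30, 10:25–11:15, 11:45–13:30, 15:00–18:00.
Bob free within 07:00–18:00: 07:45–09:35, 09:40–10:50, 14:05–16:50, 17:05–18:00.
Lars ∩ Bob: 07:45–09:30, 10:25–10:50, 15:00–16:50, 17:05–18:00.
Lars ∩ Bob ∩ Hassan: 07:45–07:55, 10:25–10:50, 15:05–15:55.
Lars ∩ Bob ∩ Hassan ∩ Yolanda: 07:45–07:55, 10:25–10:50, 15:05–15:40.
Lars ∩ Bob ∩ Hassan ∩ Yolanda ∩ Aarav: 15:05–15:30.
Lars ∩ Bob ∩ Hassan ∩ Yolanda ∩ Aarav ∩ Dilnoza: 15:05–15:30.
Restricted to 07:55–17:30: 15:05–15:30.
Single common window of 25 minutes.

25 minutes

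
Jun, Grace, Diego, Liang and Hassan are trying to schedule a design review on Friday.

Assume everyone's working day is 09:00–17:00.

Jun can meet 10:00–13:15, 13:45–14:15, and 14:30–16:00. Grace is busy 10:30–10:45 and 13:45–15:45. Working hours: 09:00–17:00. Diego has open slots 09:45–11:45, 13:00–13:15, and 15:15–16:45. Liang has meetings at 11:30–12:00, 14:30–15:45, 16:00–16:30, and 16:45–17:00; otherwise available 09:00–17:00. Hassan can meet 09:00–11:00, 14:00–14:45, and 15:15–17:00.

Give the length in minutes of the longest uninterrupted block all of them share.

30 minutes

Grace free within 09:00–17:00: 09:00–10:30, 10:45–13:45, 15:45–17:00.
Liang free within 09:00–17:00: 09:00–11:30, 12:00–14:30, 15:45–16:00, 16:30–16:45.
Jun ∩ Grace: 10:00–10:30, 10:45–13:15, 15:45–16:00.
Jun ∩ Grace ∩ Diego: 10:00–10:30, 10:45–11:45, 13:00–13:15, 15:45–16:00.
Jun ∩ Grace ∩ Diego ∩ Liang: 10:00–10:30, 10:45–11:30, 13:00–13:15, 15:45–16:00.
Jun ∩ Grace ∩ Diego ∩ Liang ∩ Hassan: 10:00–10:30, 10:45–11:00, 15:45–16:00.
Common window lengths: 30, 15, 15 min; longest is 30.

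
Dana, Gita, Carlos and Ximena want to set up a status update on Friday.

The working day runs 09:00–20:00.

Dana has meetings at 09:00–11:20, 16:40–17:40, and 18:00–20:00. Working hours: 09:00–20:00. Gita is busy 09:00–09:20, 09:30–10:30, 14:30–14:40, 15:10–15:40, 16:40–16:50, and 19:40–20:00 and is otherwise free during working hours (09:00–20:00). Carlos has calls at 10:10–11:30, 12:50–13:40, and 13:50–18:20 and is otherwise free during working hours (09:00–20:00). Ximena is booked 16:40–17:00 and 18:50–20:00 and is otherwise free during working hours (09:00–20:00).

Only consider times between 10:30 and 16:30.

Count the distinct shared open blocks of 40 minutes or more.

1

Dana free within 09:00–20:00: 11:20–16:40, 17:40–18:00.
Gita free within 09:00–20:00: 09:20–09:30, 10:30–14:30, 14:40–15:10, 15:40–16:40, 16:50–19:40.
Carlos free within 09:00–20:00: 09:00–10:10, 11:30–12:50, 13:40–13:50, 18:20–20:00.
Ximena free within 09:00–20:00: 09:00–16:40, 17:00–18:50.
Dana ∩ Gita: 11:20–14:30, 14:40–15:10, 15:40–16:40, 17:40–18:00.
Dana ∩ Gita ∩ Carlos: 11:30–12:50, 13:40–13:50.
Dana ∩ Gita ∩ Carlos ∩ Ximena: 11:30–12:50, 13:40–13:50.
Restricted to 10:30–16:30: 11:30–12:50, 13:40–13:50.
Windows ≥ 40 min: 11:30–12:50.
That's 1 window.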